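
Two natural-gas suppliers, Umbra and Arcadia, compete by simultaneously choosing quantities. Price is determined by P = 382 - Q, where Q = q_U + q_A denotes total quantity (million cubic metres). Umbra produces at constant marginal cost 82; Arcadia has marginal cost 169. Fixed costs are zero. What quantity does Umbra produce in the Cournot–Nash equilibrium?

Umbra's profit: π_U = (382 - Q)q_U - (82q_U). Setting ∂π_U/∂q_U = 0: 300 - 2q_U - (q_A) = 0.
Arcadia's profit: π_A = (382 - Q)q_A - (169q_A). Setting ∂π_A/∂q_A = 0: 213 - 2q_A - (q_U) = 0.
So q_U = (300 - q_A)/2 and q_A = (213 - q_U)/2.
Solving the pair: q_U = 129, q_A = 42.

129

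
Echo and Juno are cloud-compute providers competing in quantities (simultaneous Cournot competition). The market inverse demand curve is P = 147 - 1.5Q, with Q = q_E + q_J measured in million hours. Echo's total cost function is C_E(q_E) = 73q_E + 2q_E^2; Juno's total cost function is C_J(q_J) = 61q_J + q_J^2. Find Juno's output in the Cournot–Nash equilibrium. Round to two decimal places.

14.99

Echo's profit: π_E = (147 - 1.5Q)q_E - (73q_E + 2q_E²). Setting ∂π_E/∂q_E = 0: 74 - 7q_E - (3/2)(q_J) = 0.
Juno's profit: π_J = (147 - 1.5Q)q_J - (61q_J + q_J²). Setting ∂π_J/∂q_J = 0: 86 - 5q_J - (3/2)(q_E) = 0.
Rearranging gives the reaction functions q_E = (74 - (3/2)q_J)/7 and q_J = (86 - (3/2)q_E)/5.
Solving the pair: q_E = 964/131, q_J = 1964/131.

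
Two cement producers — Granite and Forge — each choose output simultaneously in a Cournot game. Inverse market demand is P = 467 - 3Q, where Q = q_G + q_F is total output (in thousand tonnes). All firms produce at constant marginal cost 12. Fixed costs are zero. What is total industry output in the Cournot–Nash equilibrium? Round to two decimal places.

Each firm earns π_i = (467 - 3Q)q_i - 12q_i.
Setting ∂π_i/∂q_i = 0 with rivals' quantities fixed: 455 - 6q_i - 3q_j = 0.
With identical firms every q_j equals q_i, so q_j = q_i and 455 = 9q_i, giving q_i = 455/9.
Total output Q = 455/9 + 455/9 = 910/9.

101.11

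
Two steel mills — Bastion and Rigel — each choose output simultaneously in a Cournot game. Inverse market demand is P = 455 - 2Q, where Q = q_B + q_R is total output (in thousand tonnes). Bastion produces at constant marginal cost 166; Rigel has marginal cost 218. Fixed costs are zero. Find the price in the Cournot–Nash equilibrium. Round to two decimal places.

279.67

Bastion's profit: π_B = (455 - 2Q)q_B - (166q_B). Setting ∂π_B/∂q_B = 0: 289 - 4q_B - 2(q_R) = 0.
Rigel's first-order condition: 237 - 4q_R - 2(q_B) = 0.
Best responses: q_B = (289 - 2q_R)/4, q_R = (237 - 2q_B)/4.
Solving the pair: q_B = 341/6, q_R = 185/6.
Total output Q = 263/3, so price P = 455 - 2·(263/3) = 839/3.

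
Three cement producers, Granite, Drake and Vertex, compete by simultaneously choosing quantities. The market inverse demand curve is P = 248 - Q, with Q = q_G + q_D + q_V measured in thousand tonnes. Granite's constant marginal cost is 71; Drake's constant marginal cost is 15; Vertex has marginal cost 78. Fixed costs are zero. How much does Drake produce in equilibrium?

Granite's profit: π_G = (248 - Q)q_G - (71q_G). Setting ∂π_G/∂q_G = 0: 177 - 2q_G - (q_D + q_V) = 0.
Drake's profit: π_D = (248 - Q)q_D - (15q_D). Setting ∂π_D/∂q_D = 0: 233 - 2q_D - (q_G + q_V) = 0.
Vertex's first-order condition: 170 - 2q_V - (q_G + q_D) = 0.
Summing all 3 equations gives 580 − 4Q = 0, hence Q = 145.
Back-substituting: q_G = (177 − 145) = 32, q_D = (233 − 145) = 88, q_V = (170 − 145) = 25.

88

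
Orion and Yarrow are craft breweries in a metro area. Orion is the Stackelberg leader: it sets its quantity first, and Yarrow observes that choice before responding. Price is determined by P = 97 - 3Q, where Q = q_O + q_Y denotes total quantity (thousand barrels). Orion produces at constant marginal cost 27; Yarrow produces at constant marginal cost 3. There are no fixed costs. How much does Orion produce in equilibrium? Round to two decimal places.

Solve by backward induction. Given q_O, the follower Yarrow maximises π_Y = (97 - 3q_O - 3q_Y)q_Y - 3q_Y.
Follower FOC: 94 - 3q_O - 6q_Y = 0, so q_Y(q_O) = (94 - 3q_O)/6.
The leader anticipates this reaction. Substituting into P = 97 - 3Q gives P = 50 - (3/2)q_O, so π_O = (50 - (3/2)q_O)q_O - 27q_O.
Leader FOC: 23 - 3q_O = 0, so q_O = 23/3.
Then q_Y = (94 - 3·(23/3))/6 = 71/6.

7.67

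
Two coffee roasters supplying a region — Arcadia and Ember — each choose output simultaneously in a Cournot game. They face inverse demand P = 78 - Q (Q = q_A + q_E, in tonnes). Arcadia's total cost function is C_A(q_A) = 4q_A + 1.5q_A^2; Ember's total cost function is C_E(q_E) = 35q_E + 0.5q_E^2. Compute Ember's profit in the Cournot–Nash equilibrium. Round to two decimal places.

Arcadia's profit: π_A = (78 - Q)q_A - (4q_A + (3/2)q_A²). Setting ∂π_A/∂q_A = 0: 74 - 5q_A - (q_E) = 0.
Ember's profit: π_E = (78 - Q)q_E - (35q_E + (1/2)q_E²). Setting ∂π_E/∂q_E = 0: 43 - 3q_E - (q_A) = 0.
So q_A = (74 - q_E)/5 and q_E = (43 - q_A)/3.
Solving the pair: q_A = 179/14, q_E = 141/14.
Price P = 78 - 160/7 = 386/7.
Ember's profit: (386/7)·(141/14) - 35·(141/14) - (1/2)(141/14)² = 152.1505.

152.15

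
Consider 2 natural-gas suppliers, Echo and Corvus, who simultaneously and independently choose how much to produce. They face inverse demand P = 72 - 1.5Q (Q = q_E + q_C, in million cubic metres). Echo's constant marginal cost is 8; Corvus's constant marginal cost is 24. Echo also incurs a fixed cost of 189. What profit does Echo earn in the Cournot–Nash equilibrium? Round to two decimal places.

285.07

Echo's profit: π_E = (72 - 1.5Q)q_E - (8q_E). Setting ∂π_E/∂q_E = 0: 64 - 3q_E - (3/2)(q_C) = 0.
Corvus's first-order condition: 48 - 3q_C - (3/2)(q_E) = 0.
So q_E = (64 - (3/2)q_C)/3 and q_C = (48 - (3/2)q_E)/3.
Solving the pair: q_E = 160/9, q_C = 64/9.
Price P = 72 - (3/2)·(224/9) = 104/3.
Echo's profit: (104/3 - 8)·(160/9) - 189 = 285.0741.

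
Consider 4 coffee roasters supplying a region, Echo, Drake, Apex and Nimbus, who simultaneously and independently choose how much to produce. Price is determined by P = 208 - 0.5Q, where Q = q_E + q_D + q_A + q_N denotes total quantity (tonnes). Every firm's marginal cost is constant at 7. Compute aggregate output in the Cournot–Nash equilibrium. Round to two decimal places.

321.60

Each firm earns π_i = (208 - 0.5Q)q_i - 7q_i.
First-order condition (treating rivals' output as given): 201 - q_i - (1/2)·Σ_{j≠i} q_j = 0.
By symmetry each firm produces the same amount; substituting Σ_{j≠i} q_j = 3q_i yields q_i = 201/(5/2) = 402/5.
Total output Q = 402/5 + 402/5 + 402/5 + 402/5 = 1608/5.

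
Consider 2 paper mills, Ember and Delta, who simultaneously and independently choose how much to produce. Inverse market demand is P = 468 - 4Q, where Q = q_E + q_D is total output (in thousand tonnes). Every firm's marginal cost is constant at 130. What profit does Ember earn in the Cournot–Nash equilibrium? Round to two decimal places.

Each firm earns π_i = (468 - 4Q)q_i - 130q_i.
First-order condition (treating rivals' output as given): 338 - 8q_i - 4q_j = 0.
With identical firms every q_j equals q_i, so q_j = q_i and 338 = 12q_i, giving q_i = 169/6.
Price P = 468 - 4·(169/3) = 728/3.
Ember's profit: (728/3 - 130)·(169/6) = 3173.4444.

3173.44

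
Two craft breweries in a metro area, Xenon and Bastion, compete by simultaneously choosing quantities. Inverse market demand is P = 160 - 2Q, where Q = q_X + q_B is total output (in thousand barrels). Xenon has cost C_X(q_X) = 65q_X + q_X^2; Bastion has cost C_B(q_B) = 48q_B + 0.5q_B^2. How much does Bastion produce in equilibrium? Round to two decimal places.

18.54

Xenon's profit: π_X = (160 - 2Q)q_X - (65q_X + q_X²). Setting ∂π_X/∂q_X = 0: 95 - 6q_X - 2(q_B) = 0.
Bastion's profit: π_B = (160 - 2Q)q_B - (48q_B + (1/2)q_B²). Setting ∂π_B/∂q_B = 0: 112 - 5q_B - 2(q_X) = 0.
So q_X = (95 - 2q_B)/6 and q_B = (112 - 2q_X)/5.
Substituting one into the other gives q_X = 251/26 and q_B = 241/13.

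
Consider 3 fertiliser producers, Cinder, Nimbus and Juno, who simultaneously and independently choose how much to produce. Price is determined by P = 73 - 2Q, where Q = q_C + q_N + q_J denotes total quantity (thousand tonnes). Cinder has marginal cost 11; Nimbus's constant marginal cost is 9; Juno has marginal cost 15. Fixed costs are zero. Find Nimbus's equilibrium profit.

Cinder's profit: π_C = (73 - 2Q)q_C - (11q_C). Setting ∂π_C/∂q_C = 0: 62 - 4q_C - 2(q_N + q_J) = 0.
Nimbus's first-order condition: 64 - 4q_N - 2(q_C + q_J) = 0.
Juno's profit: π_J = (73 - 2Q)q_J - (15q_J). Setting ∂π_J/∂q_J = 0: 58 - 4q_J - 2(q_C + q_N) = 0.
Summing all 3 equations gives 184 − 8Q = 0, hence Q = 23.
Back-substituting: q_C = (62 − 46)/2 = 8, q_N = (64 − 46)/2 = 9, q_J = (58 − 46)/2 = 6.
Price P = 73 - 2·23 = 27.
Nimbus's profit: (27 - 9)·9 = 162.

162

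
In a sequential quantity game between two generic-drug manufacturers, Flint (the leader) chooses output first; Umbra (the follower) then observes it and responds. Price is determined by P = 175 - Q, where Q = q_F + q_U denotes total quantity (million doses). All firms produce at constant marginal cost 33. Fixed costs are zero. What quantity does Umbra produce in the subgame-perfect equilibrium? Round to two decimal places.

35.50

Solve by backward induction. Given q_F, the follower Umbra maximises π_U = (175 - q_F - q_U)q_U - 33q_U.
∂π_U/∂q_U = 142 - q_F - 2q_U = 0 gives the reaction function q_U = (142 - q_F)/2.
The leader anticipates this reaction. Substituting into P = 175 - Q gives P = 104 - (1/2)q_F, so π_F = (104 - (1/2)q_F)q_F - 33q_F.
Leader FOC: 71 - q_F = 0, so q_F = 71.
Then q_U = (142 - 71)/2 = 71/2.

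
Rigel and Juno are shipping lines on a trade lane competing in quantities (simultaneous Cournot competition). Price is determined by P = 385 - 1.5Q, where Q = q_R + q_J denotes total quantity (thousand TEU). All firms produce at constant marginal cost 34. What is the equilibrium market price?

151

A representative firm's profit is π_i = q_i(385 - 1.5Q) - 34q_i.
First-order condition (treating rivals' output as given): 351 - 3q_i - (3/2)q_j = 0.
By symmetry each firm produces the same amount; substituting q_j = q_i yields q_i = 351/(9/2) = 78.
Total output Q = 156, so price P = 385 - (3/2)·156 = 151.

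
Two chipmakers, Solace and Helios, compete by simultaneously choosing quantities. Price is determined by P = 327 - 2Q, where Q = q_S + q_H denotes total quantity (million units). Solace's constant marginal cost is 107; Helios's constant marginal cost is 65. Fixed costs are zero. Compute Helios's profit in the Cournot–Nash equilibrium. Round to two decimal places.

Solace's profit: π_S = (327 - 2Q)q_S - (107q_S). Setting ∂π_S/∂q_S = 0: 220 - 4q_S - 2(q_H) = 0.
Helios's profit: π_H = (327 - 2Q)q_H - (65q_H). Setting ∂π_H/∂q_H = 0: 262 - 4q_H - 2(q_S) = 0.
So q_S = (220 - 2q_H)/4 and q_H = (262 - 2q_S)/4.
Substituting one into the other gives q_S = 89/3 and q_H = 152/3.
Price P = 327 - 2·(241/3) = 499/3.
Helios's profit: (499/3 - 65)·(152/3) = 5134.2222.

5134.22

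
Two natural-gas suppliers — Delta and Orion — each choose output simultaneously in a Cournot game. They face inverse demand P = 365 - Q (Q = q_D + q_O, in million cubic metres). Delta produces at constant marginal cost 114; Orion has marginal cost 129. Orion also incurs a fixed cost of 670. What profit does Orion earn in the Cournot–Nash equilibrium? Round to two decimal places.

Delta's profit: π_D = (365 - Q)q_D - (114q_D). Setting ∂π_D/∂q_D = 0: 251 - 2q_D - (q_O) = 0.
Orion's profit: π_O = (365 - Q)q_O - (129q_O). Setting ∂π_O/∂q_O = 0: 236 - 2q_O - (q_D) = 0.
So q_D = (251 - q_O)/2 and q_O = (236 - q_D)/2.
Solving the pair: q_D = 266/3, q_O = 221/3.
Price P = 365 - 487/3 = 608/3.
Orion's profit: (608/3 - 129)·(221/3) - 670 = 4756.7778.

4756.78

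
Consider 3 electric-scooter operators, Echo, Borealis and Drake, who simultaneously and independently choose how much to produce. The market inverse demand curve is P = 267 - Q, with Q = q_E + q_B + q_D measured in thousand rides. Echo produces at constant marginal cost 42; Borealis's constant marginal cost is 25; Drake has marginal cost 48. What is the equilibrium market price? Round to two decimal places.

Echo's profit: π_E = (267 - Q)q_E - (42q_E). Setting ∂π_E/∂q_E = 0: 225 - 2q_E - (q_B + q_D) = 0.
Borealis's first-order condition: 242 - 2q_B - (q_E + q_D) = 0.
Drake's first-order condition: 219 - 2q_D - (q_E + q_B) = 0.
Adding the 3 first-order conditions: 686 − 4Q = 0, so Q = 343/2.
Back-substituting: q_E = (225 − 343/2) = 107/2, q_B = (242 − 343/2) = 141/2, q_D = (219 − 343/2) = 95/2.
Total output Q = 343/2, so price P = 267 - 343/2 = 191/2.

95.50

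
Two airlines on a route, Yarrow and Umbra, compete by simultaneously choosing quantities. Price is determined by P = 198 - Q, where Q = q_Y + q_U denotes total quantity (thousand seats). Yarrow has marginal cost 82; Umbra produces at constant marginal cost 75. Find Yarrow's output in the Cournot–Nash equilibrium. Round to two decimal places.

Yarrow's profit: π_Y = (198 - Q)q_Y - (82q_Y). Setting ∂π_Y/∂q_Y = 0: 116 - 2q_Y - (q_U) = 0.
Umbra's first-order condition: 123 - 2q_U - (q_Y) = 0.
Best responses: q_Y = (116 - q_U)/2, q_U = (123 - q_Y)/2.
Substituting one into the other gives q_Y = 109/3 and q_U = 130/3.

36.33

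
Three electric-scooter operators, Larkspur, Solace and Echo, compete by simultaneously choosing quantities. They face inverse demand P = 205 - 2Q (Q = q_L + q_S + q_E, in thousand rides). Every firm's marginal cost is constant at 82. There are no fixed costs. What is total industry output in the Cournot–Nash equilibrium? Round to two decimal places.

Each firm earns π_i = (205 - 2Q)q_i - 82q_i.
Setting ∂π_i/∂q_i = 0 with rivals' quantities fixed: 123 - 4q_i - 2·Σ_{j≠i} q_j = 0.
By symmetry each firm produces the same amount; substituting Σ_{j≠i} q_j = 2q_i yields q_i = 123/8.
Total output Q = 123/8 + 123/8 + 123/8 = 369/8.

46.13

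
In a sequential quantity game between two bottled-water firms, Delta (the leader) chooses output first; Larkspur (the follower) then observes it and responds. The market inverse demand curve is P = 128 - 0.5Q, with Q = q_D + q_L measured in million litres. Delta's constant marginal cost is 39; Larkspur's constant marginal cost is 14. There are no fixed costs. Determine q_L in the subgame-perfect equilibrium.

82

The follower Larkspur best-responds to any q_D: π_L = (128 - 0.5Q)q_L - 14q_L.
Follower FOC: 114 - (1/2)q_D - q_L = 0, so q_L(q_D) = (114 - (1/2)q_D).
The leader anticipates this reaction. Substituting into P = 128 - 0.5Q gives P = 71 - (1/4)q_D, so π_D = (71 - (1/4)q_D)q_D - 39q_D.
Maximising: ∂π_D/∂q_D = 32 - (1/2)q_D = 0, giving q_D = 64.
Then q_L = (114 - (1/2)·64) = 82.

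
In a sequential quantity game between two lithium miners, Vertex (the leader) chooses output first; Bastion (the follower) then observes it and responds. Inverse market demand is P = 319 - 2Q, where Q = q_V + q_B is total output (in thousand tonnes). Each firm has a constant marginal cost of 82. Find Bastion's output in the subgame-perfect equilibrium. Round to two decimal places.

Solve by backward induction. Given q_V, the follower Bastion maximises π_B = (319 - 2q_V - 2q_B)q_B - 82q_B.
Setting the follower's marginal profit to zero, 237 - 2q_V - 4q_B = 0, i.e. q_B = (237 - 2q_V)/4.
Vertex substitutes q_B(q_V) into its own profit: π_V = q_V(319 - 2q_V - (237 - 2q_V)/2) - 82q_V = (401/2 - q_V)q_V - 82q_V.
The leader's first-order condition 237/2 - 2q_V = 0 yields q_V = 237/4.
Then q_B = (237 - 2·(237/4))/4 = 237/8.

29.63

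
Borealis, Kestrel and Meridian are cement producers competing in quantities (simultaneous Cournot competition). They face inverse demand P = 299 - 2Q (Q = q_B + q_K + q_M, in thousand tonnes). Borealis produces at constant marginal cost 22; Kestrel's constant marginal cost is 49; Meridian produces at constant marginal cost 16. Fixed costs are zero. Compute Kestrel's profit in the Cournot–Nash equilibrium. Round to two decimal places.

1128.13

Borealis's profit: π_B = (299 - 2Q)q_B - (22q_B). Setting ∂π_B/∂q_B = 0: 277 - 4q_B - 2(q_K + q_M) = 0.
Kestrel's profit: π_K = (299 - 2Q)q_K - (49q_K). Setting ∂π_K/∂q_K = 0: 250 - 4q_K - 2(q_B + q_M) = 0.
Meridian's profit: π_M = (299 - 2Q)q_M - (16q_M). Setting ∂π_M/∂q_M = 0: 283 - 4q_M - 2(q_B + q_K) = 0.
Summing all 3 equations gives 810 − 8Q = 0, hence Q = 405/4.
Back-substituting: q_B = (277 − 405/2)/2 = 149/4, q_K = (250 − 405/2)/2 = 95/4, q_M = (283 − 405/2)/2 = 161/4.
Price P = 299 - 2·(405/4) = 193/2.
Kestrel's profit: (193/2 - 49)·(95/4) = 1128.1250.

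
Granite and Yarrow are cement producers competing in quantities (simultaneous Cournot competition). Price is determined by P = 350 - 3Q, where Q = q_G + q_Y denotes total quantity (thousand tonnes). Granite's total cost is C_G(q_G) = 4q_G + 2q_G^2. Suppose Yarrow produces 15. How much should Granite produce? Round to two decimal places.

30.10

With the rival's output fixed at 15, Granite's profit is π_G = (350 - 3·15 - 3q_G)q_G - (4q_G + 2q_G²) = (305 - 3q_G)q_G - (4q_G + 2q_G²).
∂π_G/∂q_G = 301 - 10q_G = 0, so q_G = 301/10.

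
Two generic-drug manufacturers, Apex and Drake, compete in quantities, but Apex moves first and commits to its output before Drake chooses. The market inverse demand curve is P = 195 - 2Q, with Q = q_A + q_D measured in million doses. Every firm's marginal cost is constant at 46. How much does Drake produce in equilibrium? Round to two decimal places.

The follower Drake best-responds to any q_A: π_D = (195 - 2Q)q_D - 46q_D.
∂π_D/∂q_D = 149 - 2q_A - 4q_D = 0 gives the reaction function q_D = (149 - 2q_A)/4.
The leader anticipates this reaction. Substituting into P = 195 - 2Q gives P = 241/2 - q_A, so π_A = (241/2 - q_A)q_A - 46q_A.
Leader FOC: 149/2 - 2q_A = 0, so q_A = 149/4.
Then q_D = (149 - 2·(149/4))/4 = 149/8.

18.63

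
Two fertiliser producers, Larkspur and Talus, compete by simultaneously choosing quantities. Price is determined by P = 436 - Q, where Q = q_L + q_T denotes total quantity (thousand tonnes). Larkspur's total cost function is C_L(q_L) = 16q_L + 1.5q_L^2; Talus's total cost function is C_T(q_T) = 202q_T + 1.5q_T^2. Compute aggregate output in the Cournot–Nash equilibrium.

Larkspur's profit: π_L = (436 - Q)q_L - (16q_L + (3/2)q_L²). Setting ∂π_L/∂q_L = 0: 420 - 5q_L - (q_T) = 0.
Talus's first-order condition: 234 - 5q_T - (q_L) = 0.
So q_L = (420 - q_T)/5 and q_T = (234 - q_L)/5.
Solving the pair: q_L = 311/4, q_T = 125/4.
Total output Q = 311/4 + 125/4 = 109.

109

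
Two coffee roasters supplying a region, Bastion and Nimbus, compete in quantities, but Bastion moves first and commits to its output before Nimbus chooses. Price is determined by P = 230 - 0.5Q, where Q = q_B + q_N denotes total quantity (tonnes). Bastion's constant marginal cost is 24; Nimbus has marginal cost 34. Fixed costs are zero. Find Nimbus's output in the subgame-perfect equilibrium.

The follower Nimbus best-responds to any q_B: π_N = (230 - 0.5Q)q_N - 34q_N.
Follower FOC: 196 - (1/2)q_B - q_N = 0, so q_N(q_B) = (196 - (1/2)q_B).
Bastion substitutes q_N(q_B) into its own profit: π_B = q_B(230 - (1/2)q_B - (196 - (1/2)q_B)/2) - 24q_B = (132 - (1/4)q_B)q_B - 24q_B.
The leader's first-order condition 108 - (1/2)q_B = 0 yields q_B = 216.
Then q_N = (196 - (1/2)·216) = 88.

88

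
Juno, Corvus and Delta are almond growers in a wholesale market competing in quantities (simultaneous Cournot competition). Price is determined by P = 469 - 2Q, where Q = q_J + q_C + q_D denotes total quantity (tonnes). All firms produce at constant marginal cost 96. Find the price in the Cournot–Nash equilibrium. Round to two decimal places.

189.25

A representative firm's profit is π_i = q_i(469 - 2Q) - 96q_i.
First-order condition (treating rivals' output as given): 373 - 4q_i - 2·Σ_{j≠i} q_j = 0.
With identical firms every q_j equals q_i, so Σ_{j≠i} q_j = 2q_i and 373 = 8q_i, giving q_i = 373/8.
Total output Q = 1119/8, so price P = 469 - 2·(1119/8) = 757/4.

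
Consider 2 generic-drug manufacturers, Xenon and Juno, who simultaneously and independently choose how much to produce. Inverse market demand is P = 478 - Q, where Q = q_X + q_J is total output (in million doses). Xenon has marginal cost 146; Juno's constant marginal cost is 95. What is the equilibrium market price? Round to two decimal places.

Xenon's profit: π_X = (478 - Q)q_X - (146q_X). Setting ∂π_X/∂q_X = 0: 332 - 2q_X - (q_J) = 0.
Juno's profit: π_J = (478 - Q)q_J - (95q_J). Setting ∂π_J/∂q_J = 0: 383 - 2q_J - (q_X) = 0.
So q_X = (332 - q_J)/2 and q_J = (383 - q_X)/2.
Substituting one into the other gives q_X = 281/3 and q_J = 434/3.
Total output Q = 715/3, so price P = 478 - 715/3 = 719/3.

239.67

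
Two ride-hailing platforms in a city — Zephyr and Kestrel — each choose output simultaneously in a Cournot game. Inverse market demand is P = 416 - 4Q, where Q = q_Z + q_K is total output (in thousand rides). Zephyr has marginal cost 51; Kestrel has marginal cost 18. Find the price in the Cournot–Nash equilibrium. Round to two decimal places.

161.67

Zephyr's profit: π_Z = (416 - 4Q)q_Z - (51q_Z). Setting ∂π_Z/∂q_Z = 0: 365 - 8q_Z - 4(q_K) = 0.
Kestrel's profit: π_K = (416 - 4Q)q_K - (18q_K). Setting ∂π_K/∂q_K = 0: 398 - 8q_K - 4(q_Z) = 0.
So q_Z = (365 - 4q_K)/8 and q_K = (398 - 4q_Z)/8.
Solving the pair: q_Z = 83/3, q_K = 431/12.
Total output Q = 763/12, so price P = 416 - 4·(763/12) = 485/3.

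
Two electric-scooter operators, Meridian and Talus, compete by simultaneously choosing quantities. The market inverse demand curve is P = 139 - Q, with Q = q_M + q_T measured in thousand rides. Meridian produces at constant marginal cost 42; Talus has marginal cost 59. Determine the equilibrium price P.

80

Meridian's profit: π_M = (139 - Q)q_M - (42q_M). Setting ∂π_M/∂q_M = 0: 97 - 2q_M - (q_T) = 0.
Talus's first-order condition: 80 - 2q_T - (q_M) = 0.
Best responses: q_M = (97 - q_T)/2, q_T = (80 - q_M)/2.
Substituting one into the other gives q_M = 38 and q_T = 21.
Total output Q = 59, so price P = 139 - 59 = 80.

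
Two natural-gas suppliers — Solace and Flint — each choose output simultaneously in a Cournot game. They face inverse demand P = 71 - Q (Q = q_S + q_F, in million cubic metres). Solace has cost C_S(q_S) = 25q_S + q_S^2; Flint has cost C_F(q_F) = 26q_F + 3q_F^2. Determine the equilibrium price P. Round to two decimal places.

Solace's profit: π_S = (71 - Q)q_S - (25q_S + q_S²). Setting ∂π_S/∂q_S = 0: 46 - 4q_S - (q_F) = 0.
Flint's profit: π_F = (71 - Q)q_F - (26q_F + 3q_F²). Setting ∂π_F/∂q_F = 0: 45 - 8q_F - (q_S) = 0.
So q_S = (46 - q_F)/4 and q_F = (45 - q_S)/8.
Substituting one into the other gives q_S = 323/31 and q_F = 134/31.
Total output Q = 457/31, so price P = 71 - 457/31 = 1744/31.

56.26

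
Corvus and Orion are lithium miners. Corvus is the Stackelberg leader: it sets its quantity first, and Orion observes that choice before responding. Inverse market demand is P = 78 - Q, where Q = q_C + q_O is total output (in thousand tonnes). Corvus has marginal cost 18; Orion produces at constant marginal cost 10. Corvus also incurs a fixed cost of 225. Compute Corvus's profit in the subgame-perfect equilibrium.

113

The follower Orion best-responds to any q_C: π_O = (78 - Q)q_O - 10q_O.
∂π_O/∂q_O = 68 - q_C - 2q_O = 0 gives the reaction function q_O = (68 - q_C)/2.
Corvus substitutes q_O(q_C) into its own profit: π_C = q_C(78 - q_C - (68 - q_C)/2) - 18q_C = (44 - (1/2)q_C)q_C - 18q_C.
Maximising: ∂π_C/∂q_C = 26 - q_C = 0, giving q_C = 26.
Then q_O = (68 - 26)/2 = 21.
Price P = 78 - 47 = 31.
Corvus's profit: (31 - 18)·26 - 225 = 113.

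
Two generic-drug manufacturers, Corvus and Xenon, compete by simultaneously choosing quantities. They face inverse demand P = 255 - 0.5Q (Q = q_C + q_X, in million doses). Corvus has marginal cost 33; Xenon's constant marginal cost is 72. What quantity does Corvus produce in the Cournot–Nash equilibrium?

174

Corvus's profit: π_C = (255 - 0.5Q)q_C - (33q_C). Setting ∂π_C/∂q_C = 0: 222 - q_C - (1/2)(q_X) = 0.
Xenon's first-order condition: 183 - q_X - (1/2)(q_C) = 0.
So q_C = (222 - (1/2)q_X) and q_X = (183 - (1/2)q_C).
Solving the pair: q_C = 174, q_X = 96.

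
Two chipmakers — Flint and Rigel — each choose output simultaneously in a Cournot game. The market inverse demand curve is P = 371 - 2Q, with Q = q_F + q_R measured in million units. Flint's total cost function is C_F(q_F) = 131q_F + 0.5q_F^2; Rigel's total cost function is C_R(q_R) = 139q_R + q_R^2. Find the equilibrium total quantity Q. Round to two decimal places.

Flint's profit: π_F = (371 - 2Q)q_F - (131q_F + (1/2)q_F²). Setting ∂π_F/∂q_F = 0: 240 - 5q_F - 2(q_R) = 0.
Rigel's first-order condition: 232 - 6q_R - 2(q_F) = 0.
So q_F = (240 - 2q_R)/5 and q_R = (232 - 2q_F)/6.
Substituting one into the other gives q_F = 488/13 and q_R = 340/13.
Total output Q = 488/13 + 340/13 = 828/13.

63.69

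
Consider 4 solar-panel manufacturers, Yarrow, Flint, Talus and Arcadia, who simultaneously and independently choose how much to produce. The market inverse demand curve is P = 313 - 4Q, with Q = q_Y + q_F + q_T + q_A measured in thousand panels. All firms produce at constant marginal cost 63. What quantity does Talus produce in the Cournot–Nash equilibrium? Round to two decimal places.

12.50

A representative firm's profit is π_i = q_i(313 - 4Q) - 63q_i.
First-order condition (treating rivals' output as given): 250 - 8q_i - 4·Σ_{j≠i} q_j = 0.
By symmetry each firm produces the same amount; substituting Σ_{j≠i} q_j = 3q_i yields q_i = 250/20 = 25/2.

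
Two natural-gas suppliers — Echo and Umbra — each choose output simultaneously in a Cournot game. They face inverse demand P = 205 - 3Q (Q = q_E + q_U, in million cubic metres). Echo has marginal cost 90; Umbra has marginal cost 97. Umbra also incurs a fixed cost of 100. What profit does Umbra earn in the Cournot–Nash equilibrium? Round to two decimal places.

277.81

Echo's profit: π_E = (205 - 3Q)q_E - (90q_E). Setting ∂π_E/∂q_E = 0: 115 - 6q_E - 3(q_U) = 0.
Umbra's first-order condition: 108 - 6q_U - 3(q_E) = 0.
Rearranging gives the reaction functions q_E = (115 - 3q_U)/6 and q_U = (108 - 3q_E)/6.
Solving the pair: q_E = 122/9, q_U = 101/9.
Price P = 205 - 3·(223/9) = 392/3.
Umbra's profit: (392/3 - 97)·(101/9) - 100 = 277.8148.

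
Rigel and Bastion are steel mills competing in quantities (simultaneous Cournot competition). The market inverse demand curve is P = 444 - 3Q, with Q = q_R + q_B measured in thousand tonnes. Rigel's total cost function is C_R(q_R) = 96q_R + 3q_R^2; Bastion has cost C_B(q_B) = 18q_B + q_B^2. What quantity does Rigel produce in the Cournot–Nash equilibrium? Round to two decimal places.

17.31

Rigel's profit: π_R = (444 - 3Q)q_R - (96q_R + 3q_R²). Setting ∂π_R/∂q_R = 0: 348 - 12q_R - 3(q_B) = 0.
Bastion's profit: π_B = (444 - 3Q)q_B - (18q_B + q_B²). Setting ∂π_B/∂q_B = 0: 426 - 8q_B - 3(q_R) = 0.
So q_R = (348 - 3q_B)/12 and q_B = (426 - 3q_R)/8.
Solving the pair: q_R = 502/29, q_B = 1356/29.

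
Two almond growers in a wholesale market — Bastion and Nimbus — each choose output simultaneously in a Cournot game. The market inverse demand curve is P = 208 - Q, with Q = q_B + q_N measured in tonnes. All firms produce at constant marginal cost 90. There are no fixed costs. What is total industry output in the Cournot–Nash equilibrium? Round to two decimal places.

78.67

A representative firm's profit is π_i = q_i(208 - Q) - 90q_i.
First-order condition (treating rivals' output as given): 118 - 2q_i - q_j = 0.
By symmetry each firm produces the same amount; substituting q_j = q_i yields q_i = 118/3.
Total output Q = 118/3 + 118/3 = 236/3.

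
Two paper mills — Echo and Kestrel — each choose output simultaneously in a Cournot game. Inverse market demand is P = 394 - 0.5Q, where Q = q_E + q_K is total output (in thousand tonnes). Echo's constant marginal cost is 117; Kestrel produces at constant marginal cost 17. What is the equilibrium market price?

Echo's profit: π_E = (394 - 0.5Q)q_E - (117q_E). Setting ∂π_E/∂q_E = 0: 277 - q_E - (1/2)(q_K) = 0.
Kestrel's first-order condition: 377 - q_K - (1/2)(q_E) = 0.
Best responses: q_E = (277 - (1/2)q_K), q_K = (377 - (1/2)q_E).
Substituting one into the other gives q_E = 118 and q_K = 318.
Total output Q = 436, so price P = 394 - (1/2)·436 = 176.

176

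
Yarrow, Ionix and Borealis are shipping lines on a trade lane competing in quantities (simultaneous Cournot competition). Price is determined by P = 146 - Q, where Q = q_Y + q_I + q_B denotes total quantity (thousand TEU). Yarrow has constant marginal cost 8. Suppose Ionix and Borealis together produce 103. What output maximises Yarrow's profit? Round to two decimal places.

With rivals' combined output fixed at 103, Yarrow's profit is π_Y = (146 - 103 - q_Y)q_Y - (8q_Y) = (43 - q_Y)q_Y - (8q_Y).
∂π_Y/∂q_Y = 35 - 2q_Y = 0, so q_Y = 35/2.

17.50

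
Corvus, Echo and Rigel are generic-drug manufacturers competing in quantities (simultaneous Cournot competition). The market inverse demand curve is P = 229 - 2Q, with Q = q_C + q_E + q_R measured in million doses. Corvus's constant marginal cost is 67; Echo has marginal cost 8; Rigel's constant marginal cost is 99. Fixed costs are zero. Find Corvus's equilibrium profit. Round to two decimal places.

Corvus's profit: π_C = (229 - 2Q)q_C - (67q_C). Setting ∂π_C/∂q_C = 0: 162 - 4q_C - 2(q_E + q_R) = 0.
Echo's first-order condition: 221 - 4q_E - 2(q_C + q_R) = 0.
Rigel's first-order condition: 130 - 4q_R - 2(q_C + q_E) = 0.
Adding the 3 first-order conditions: 513 − 8Q = 0, so Q = 513/8.
Back-substituting: q_C = (162 − 513/4)/2 = 135/8, q_E = (221 − 513/4)/2 = 371/8, q_R = (130 − 513/4)/2 = 7/8.
Price P = 229 - 2·(513/8) = 403/4.
Corvus's profit: (403/4 - 67)·(135/8) = 569.5313.

569.53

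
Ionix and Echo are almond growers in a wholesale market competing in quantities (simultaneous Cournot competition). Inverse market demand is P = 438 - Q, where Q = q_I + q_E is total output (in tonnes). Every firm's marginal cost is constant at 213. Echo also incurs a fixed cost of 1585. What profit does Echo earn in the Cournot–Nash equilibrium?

A representative firm's profit is π_i = q_i(438 - Q) - 213q_i.
First-order condition (treating rivals' output as given): 225 - 2q_i - q_j = 0.
With identical firms every q_j equals q_i, so q_j = q_i and 225 = 3q_i, giving q_i = 75.
Price P = 438 - 150 = 288.
Echo's profit: (288 - 213)·75 - 1585 = 4040.

4040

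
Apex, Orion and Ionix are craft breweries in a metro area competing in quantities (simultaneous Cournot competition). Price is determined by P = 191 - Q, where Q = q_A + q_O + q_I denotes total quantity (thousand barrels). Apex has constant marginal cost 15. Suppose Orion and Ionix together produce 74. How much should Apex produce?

With rivals' combined output fixed at 74, Apex's profit is π_A = (191 - 74 - q_A)q_A - (15q_A) = (117 - q_A)q_A - (15q_A).
∂π_A/∂q_A = 102 - 2q_A = 0, so q_A = 51.

51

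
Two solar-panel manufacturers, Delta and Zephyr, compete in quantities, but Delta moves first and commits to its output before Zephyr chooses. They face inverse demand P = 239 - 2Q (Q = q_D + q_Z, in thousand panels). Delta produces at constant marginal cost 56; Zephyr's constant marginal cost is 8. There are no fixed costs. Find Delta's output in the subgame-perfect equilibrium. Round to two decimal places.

33.75

Solve by backward induction. Given q_D, the follower Zephyr maximises π_Z = (239 - 2q_D - 2q_Z)q_Z - 8q_Z.
∂π_Z/∂q_Z = 231 - 2q_D - 4q_Z = 0 gives the reaction function q_Z = (231 - 2q_D)/4.
Delta substitutes q_Z(q_D) into its own profit: π_D = q_D(239 - 2q_D - (231 - 2q_D)/2) - 56q_D = (247/2 - q_D)q_D - 56q_D.
Leader FOC: 135/2 - 2q_D = 0, so q_D = 135/4.
Then q_Z = (231 - 2·(135/4))/4 = 327/8.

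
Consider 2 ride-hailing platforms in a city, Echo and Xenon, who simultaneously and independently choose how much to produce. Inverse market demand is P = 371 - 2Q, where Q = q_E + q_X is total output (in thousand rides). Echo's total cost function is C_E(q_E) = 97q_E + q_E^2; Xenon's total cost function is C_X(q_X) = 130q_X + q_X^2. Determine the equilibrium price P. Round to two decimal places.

Echo's profit: π_E = (371 - 2Q)q_E - (97q_E + q_E²). Setting ∂π_E/∂q_E = 0: 274 - 6q_E - 2(q_X) = 0.
Xenon's profit: π_X = (371 - 2Q)q_X - (130q_X + q_X²). Setting ∂π_X/∂q_X = 0: 241 - 6q_X - 2(q_E) = 0.
So q_E = (274 - 2q_X)/6 and q_X = (241 - 2q_E)/6.
Substituting one into the other gives q_E = 581/16 and q_X = 449/16.
Total output Q = 515/8, so price P = 371 - 2·(515/8) = 969/4.

242.25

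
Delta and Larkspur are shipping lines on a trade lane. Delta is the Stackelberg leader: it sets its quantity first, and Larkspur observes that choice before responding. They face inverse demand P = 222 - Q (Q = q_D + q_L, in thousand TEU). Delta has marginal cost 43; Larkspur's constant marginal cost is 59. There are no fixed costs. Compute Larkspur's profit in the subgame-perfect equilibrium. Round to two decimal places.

Solve by backward induction. Given q_D, the follower Larkspur maximises π_L = (222 - q_D - q_L)q_L - 59q_L.
Follower FOC: 163 - q_D - 2q_L = 0, so q_L(q_D) = (163 - q_D)/2.
Delta substitutes q_L(q_D) into its own profit: π_D = q_D(222 - q_D - (163 - q_D)/2) - 43q_D = (281/2 - (1/2)q_D)q_D - 43q_D.
Leader FOC: 195/2 - q_D = 0, so q_D = 195/2.
Then q_L = (163 - 195/2)/2 = 131/4.
Price P = 222 - 521/4 = 367/4.
Larkspur's profit: (367/4 - 59)·(131/4) = 1072.5625.

1072.56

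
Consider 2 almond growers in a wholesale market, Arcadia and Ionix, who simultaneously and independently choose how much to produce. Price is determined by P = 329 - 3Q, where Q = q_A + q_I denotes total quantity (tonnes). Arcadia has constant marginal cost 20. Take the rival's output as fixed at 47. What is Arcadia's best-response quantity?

28

With the rival's output fixed at 47, Arcadia's profit is π_A = (329 - 3·47 - 3q_A)q_A - (20q_A) = (188 - 3q_A)q_A - (20q_A).
∂π_A/∂q_A = 168 - 6q_A = 0, so q_A = 28.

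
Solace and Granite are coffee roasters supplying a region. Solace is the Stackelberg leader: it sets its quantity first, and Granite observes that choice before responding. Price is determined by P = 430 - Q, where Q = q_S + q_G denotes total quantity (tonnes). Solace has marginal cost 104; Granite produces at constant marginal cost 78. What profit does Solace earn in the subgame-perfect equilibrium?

11250

The follower Granite best-responds to any q_S: π_G = (430 - Q)q_G - 78q_G.
Setting the follower's marginal profit to zero, 352 - q_S - 2q_G = 0, i.e. q_G = (352 - q_S)/2.
Solace substitutes q_G(q_S) into its own profit: π_S = q_S(430 - q_S - (352 - q_S)/2) - 104q_S = (254 - (1/2)q_S)q_S - 104q_S.
Maximising: ∂π_S/∂q_S = 150 - q_S = 0, giving q_S = 150.
Then q_G = (352 - 150)/2 = 101.
Price P = 430 - 251 = 179.
Solace's profit: (179 - 104)·150 = 11250.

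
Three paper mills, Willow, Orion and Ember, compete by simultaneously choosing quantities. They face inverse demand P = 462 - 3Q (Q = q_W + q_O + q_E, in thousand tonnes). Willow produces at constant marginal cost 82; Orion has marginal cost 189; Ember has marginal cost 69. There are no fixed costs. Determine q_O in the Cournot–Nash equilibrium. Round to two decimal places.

3.83

Willow's profit: π_W = (462 - 3Q)q_W - (82q_W). Setting ∂π_W/∂q_W = 0: 380 - 6q_W - 3(q_O + q_E) = 0.
Orion's profit: π_O = (462 - 3Q)q_O - (189q_O). Setting ∂π_O/∂q_O = 0: 273 - 6q_O - 3(q_W + q_E) = 0.
Ember's first-order condition: 393 - 6q_E - 3(q_W + q_O) = 0.
Adding the 3 first-order conditions: 1046 − 12Q = 0, so Q = 523/6.
Back-substituting: q_W = (380 − 523/2)/3 = 79/2, q_O = (273 − 523/2)/3 = 23/6, q_E = (393 − 523/2)/3 = 263/6.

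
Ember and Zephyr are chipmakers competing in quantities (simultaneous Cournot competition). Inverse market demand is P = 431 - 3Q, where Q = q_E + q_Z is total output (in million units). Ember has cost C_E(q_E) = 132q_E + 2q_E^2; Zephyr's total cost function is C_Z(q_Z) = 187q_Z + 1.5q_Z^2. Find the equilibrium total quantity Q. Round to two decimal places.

43.23

Ember's profit: π_E = (431 - 3Q)q_E - (132q_E + 2q_E²). Setting ∂π_E/∂q_E = 0: 299 - 10q_E - 3(q_Z) = 0.
Zephyr's first-order condition: 244 - 9q_Z - 3(q_E) = 0.
Rearranging gives the reaction functions q_E = (299 - 3q_Z)/10 and q_Z = (244 - 3q_E)/9.
Substituting one into the other gives q_E = 653/27 and q_Z = 1543/81.
Total output Q = 653/27 + 1543/81 = 43.2346.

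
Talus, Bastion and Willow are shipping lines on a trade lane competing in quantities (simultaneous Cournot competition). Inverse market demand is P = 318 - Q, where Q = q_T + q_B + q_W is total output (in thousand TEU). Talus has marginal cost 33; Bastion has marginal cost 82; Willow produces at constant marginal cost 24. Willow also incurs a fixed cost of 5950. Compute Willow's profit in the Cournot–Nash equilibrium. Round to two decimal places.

2195.06

Talus's profit: π_T = (318 - Q)q_T - (33q_T). Setting ∂π_T/∂q_T = 0: 285 - 2q_T - (q_B + q_W) = 0.
Bastion's first-order condition: 236 - 2q_B - (q_T + q_W) = 0.
Willow's profit: π_W = (318 - Q)q_W - (24q_W). Setting ∂π_W/∂q_W = 0: 294 - 2q_W - (q_T + q_B) = 0.
Adding the 3 first-order conditions: 815 − 4Q = 0, so Q = 815/4.
Back-substituting: q_T = (285 − 815/4) = 325/4, q_B = (236 − 815/4) = 129/4, q_W = (294 − 815/4) = 361/4.
Price P = 318 - 815/4 = 457/4.
Willow's profit: (457/4 - 24)·(361/4) - 5950 = 2195.0625.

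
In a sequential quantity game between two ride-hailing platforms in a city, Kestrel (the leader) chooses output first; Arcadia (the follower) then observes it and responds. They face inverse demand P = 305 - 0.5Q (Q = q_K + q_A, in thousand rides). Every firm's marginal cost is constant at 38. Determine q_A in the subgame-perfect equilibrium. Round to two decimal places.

The follower Arcadia best-responds to any q_K: π_A = (305 - 0.5Q)q_A - 38q_A.
Follower FOC: 267 - (1/2)q_K - q_A = 0, so q_A(q_K) = (267 - (1/2)q_K).
Kestrel substitutes q_A(q_K) into its own profit: π_K = q_K(305 - (1/2)q_K - (267 - (1/2)q_K)/2) - 38q_K = (343/2 - (1/4)q_K)q_K - 38q_K.
The leader's first-order condition 267/2 - (1/2)q_K = 0 yields q_K = 267.
Then q_A = (267 - (1/2)·267) = 267/2.

133.50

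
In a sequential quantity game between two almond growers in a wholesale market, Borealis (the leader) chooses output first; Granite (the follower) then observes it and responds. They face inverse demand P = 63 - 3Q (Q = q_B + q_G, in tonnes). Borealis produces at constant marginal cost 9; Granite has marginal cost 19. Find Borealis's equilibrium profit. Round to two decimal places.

The follower Granite best-responds to any q_B: π_G = (63 - 3Q)q_G - 19q_G.
∂π_G/∂q_G = 44 - 3q_B - 6q_G = 0 gives the reaction function q_G = (44 - 3q_B)/6.
Borealis substitutes q_G(q_B) into its own profit: π_B = q_B(63 - 3q_B - (44 - 3q_B)/2) - 9q_B = (41 - (3/2)q_B)q_B - 9q_B.
Maximising: ∂π_B/∂q_B = 32 - 3q_B = 0, giving q_B = 32/3.
Then q_G = (44 - 3·(32/3))/6 = 2.
Price P = 63 - 3·(38/3) = 25.
Borealis's profit: (25 - 9)·(32/3) = 512/3.

170.67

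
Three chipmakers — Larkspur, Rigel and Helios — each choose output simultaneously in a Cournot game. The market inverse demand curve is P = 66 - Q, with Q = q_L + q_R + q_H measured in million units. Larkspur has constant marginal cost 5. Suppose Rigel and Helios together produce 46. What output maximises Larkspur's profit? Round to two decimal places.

7.50

With rivals' combined output fixed at 46, Larkspur's profit is π_L = (66 - 46 - q_L)q_L - (5q_L) = (20 - q_L)q_L - (5q_L).
∂π_L/∂q_L = 15 - 2q_L = 0, so q_L = 15/2.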